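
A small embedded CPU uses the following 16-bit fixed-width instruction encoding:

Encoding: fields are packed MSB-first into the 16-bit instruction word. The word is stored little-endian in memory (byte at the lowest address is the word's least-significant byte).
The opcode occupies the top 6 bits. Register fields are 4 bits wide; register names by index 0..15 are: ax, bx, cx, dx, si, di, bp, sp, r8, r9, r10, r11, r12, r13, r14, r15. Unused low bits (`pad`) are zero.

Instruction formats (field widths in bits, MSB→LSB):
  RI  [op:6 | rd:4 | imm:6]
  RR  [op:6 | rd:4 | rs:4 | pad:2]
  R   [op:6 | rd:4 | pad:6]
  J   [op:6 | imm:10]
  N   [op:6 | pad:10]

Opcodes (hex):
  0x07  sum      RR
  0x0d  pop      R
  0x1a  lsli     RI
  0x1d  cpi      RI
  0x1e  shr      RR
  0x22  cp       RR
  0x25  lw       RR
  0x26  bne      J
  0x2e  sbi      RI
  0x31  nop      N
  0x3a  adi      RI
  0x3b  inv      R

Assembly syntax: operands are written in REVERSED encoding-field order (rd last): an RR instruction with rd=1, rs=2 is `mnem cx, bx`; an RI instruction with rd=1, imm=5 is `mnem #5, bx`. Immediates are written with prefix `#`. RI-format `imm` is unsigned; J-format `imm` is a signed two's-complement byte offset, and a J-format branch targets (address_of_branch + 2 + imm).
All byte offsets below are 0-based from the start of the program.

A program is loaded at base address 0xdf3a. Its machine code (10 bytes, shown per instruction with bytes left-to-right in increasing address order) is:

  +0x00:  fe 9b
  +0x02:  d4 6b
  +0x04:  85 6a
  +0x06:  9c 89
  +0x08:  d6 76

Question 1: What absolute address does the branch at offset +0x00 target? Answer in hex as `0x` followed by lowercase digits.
+0x00: fe 9b ⇒ word 0x9bfe (little)
  top 6b → 0x26 → bne [J]
  imm: (w>>0)&0x3ff=0x3fe (s10→-2) → #-2
  target = base 0xdf3a + off 0x00 + 2 + imm -2 = 0xdf3a

0xdf3a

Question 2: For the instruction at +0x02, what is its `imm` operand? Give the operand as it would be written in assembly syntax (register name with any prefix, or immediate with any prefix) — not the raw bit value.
#20

+0x02: d4 6b ⇒ word 0x6bd4 (little)
  op=0x6bd4>>10=0x1a ⇒ lsli (RI)
  [9:6] rd=15 = r15
  [5:0] imm=20 = #20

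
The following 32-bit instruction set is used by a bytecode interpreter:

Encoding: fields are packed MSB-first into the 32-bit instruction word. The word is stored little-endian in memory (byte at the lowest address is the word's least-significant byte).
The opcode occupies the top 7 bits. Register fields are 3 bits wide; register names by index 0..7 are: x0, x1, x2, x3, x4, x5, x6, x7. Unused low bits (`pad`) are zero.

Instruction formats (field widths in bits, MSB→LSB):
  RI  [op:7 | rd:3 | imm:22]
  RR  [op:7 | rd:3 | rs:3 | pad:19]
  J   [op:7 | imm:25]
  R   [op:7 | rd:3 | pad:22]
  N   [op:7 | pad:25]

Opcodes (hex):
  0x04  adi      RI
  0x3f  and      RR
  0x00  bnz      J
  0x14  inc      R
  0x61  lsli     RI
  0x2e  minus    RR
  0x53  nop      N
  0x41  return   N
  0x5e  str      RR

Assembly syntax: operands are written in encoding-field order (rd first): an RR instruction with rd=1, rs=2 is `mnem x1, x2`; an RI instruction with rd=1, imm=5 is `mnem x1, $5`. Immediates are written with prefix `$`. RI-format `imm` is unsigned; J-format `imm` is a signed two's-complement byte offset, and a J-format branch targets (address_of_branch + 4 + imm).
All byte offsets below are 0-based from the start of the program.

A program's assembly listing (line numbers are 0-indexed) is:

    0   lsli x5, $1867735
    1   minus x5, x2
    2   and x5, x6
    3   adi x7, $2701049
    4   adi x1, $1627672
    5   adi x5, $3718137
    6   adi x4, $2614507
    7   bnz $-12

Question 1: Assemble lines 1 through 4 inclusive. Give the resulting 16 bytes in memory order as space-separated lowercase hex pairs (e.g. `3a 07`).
00 00 50 5d 00 00 70 7f f9 36 e9 09 18 d6 58 08

1. minus fields op=0x2e:7|rd=5:3|rs=2:3|pad=0:19 → word 5d500000h → 00 00 50 5d
2. and fields op=0x3f:7|rd=5:3|rs=6:3|pad=0:19 → word 7f700000h → 00 00 70 7f
3. adi fields op=0x4:7|rd=7:3|imm=2701049:22 → word 09e936f9h → f9 36 e9 09
4. adi fields op=0x4:7|rd=1:3|imm=1627672:22 → word 0858d618h → 18 d6 58 08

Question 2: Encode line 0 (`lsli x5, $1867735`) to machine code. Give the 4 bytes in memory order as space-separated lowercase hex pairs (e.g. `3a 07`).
d7 7f 5c c3

0. lsli fields op=0x61:7|rd=5:3|imm=1867735:22 → word c35c7fd7h → d7 7f 5c c3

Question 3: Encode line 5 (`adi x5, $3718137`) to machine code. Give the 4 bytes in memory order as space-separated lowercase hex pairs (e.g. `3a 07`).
L5: adi op=0x4:7|rd=5:3|imm=3718137:22 ⇒ 0x0978bbf9 ⇒ little f9 bb 78 09

f9 bb 78 09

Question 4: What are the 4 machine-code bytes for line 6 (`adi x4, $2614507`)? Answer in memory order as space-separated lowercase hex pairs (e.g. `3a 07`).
eb e4 27 09

L6: adi op=0x4:7|rd=4:3|imm=2614507:22 ⇒ 0x0927e4eb ⇒ little eb e4 27 09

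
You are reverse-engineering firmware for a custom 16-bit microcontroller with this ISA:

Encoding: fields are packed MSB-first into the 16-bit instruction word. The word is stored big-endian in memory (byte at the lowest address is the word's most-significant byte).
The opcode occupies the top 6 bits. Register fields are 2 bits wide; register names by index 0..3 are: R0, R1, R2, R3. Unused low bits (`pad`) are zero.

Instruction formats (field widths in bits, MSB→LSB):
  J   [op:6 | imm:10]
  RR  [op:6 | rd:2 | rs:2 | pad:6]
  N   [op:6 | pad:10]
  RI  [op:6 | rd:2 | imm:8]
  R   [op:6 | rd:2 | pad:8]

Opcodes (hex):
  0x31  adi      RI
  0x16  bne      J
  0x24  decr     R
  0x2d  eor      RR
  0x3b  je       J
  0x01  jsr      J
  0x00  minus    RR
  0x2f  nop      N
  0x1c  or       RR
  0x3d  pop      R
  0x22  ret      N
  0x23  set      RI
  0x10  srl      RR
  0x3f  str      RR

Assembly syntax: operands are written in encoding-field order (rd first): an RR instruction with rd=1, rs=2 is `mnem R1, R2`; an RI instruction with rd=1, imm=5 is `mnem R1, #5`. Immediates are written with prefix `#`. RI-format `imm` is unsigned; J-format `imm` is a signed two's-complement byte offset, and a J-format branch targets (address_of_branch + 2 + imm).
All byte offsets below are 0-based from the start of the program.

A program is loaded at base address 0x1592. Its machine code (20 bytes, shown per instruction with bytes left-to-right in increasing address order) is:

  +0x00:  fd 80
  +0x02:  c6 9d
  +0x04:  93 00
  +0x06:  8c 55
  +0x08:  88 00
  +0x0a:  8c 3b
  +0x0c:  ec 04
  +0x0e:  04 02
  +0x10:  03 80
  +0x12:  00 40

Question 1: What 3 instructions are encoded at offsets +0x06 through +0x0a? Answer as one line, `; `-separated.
+0x06: 8c 55 ⇒ word 0x8c55 (big)
  op=0x8c55>>10=0x23 ⇒ set (RI)
  rd@[9:8]=0x0 ⇒ R0
  imm@[7:0]=0x55 ⇒ #85
+0x08: 88 00 ⇒ word 0x8800 (big)
  op=0x8800>>10=0x22 ⇒ ret (N)
+0x0a: 8c 3b ⇒ word 0x8c3b (big)
  op=0x8c3b>>10=0x23 ⇒ set (RI)
  rd@[9:8]=0x0 ⇒ R0
  imm@[7:0]=0x3b ⇒ #59

set R0, #85; ret; set R0, #59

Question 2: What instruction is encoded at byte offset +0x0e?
[0e] 04 02 → 0x0402
  opcode bits[15:10]=0x1: jsr/J
  imm: (w>>0)&0x3ff=0x2 → #2

jsr #2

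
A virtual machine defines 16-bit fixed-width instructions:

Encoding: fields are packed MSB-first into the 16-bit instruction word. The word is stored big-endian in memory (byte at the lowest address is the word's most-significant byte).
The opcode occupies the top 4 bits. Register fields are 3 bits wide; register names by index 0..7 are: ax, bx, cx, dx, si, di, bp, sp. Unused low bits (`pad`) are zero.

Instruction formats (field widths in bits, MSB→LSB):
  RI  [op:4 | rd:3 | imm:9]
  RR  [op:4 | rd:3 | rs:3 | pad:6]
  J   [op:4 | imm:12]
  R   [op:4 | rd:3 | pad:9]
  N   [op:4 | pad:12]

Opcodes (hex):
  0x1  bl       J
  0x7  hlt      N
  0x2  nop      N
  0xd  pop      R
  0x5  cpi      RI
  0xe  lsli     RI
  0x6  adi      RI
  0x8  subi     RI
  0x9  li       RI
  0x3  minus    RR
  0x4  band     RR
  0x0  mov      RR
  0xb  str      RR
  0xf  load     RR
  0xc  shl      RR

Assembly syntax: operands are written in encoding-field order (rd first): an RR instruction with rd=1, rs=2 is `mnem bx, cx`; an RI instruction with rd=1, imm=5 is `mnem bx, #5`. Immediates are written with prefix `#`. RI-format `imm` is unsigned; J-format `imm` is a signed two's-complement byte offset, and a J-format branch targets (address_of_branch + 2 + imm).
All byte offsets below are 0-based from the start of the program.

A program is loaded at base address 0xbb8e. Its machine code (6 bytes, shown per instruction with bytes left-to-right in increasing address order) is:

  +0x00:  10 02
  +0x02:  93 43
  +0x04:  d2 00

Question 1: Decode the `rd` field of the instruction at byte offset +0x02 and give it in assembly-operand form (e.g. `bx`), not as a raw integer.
bx

@+02  big-endian(93 43) = 0x9343
  opcode bits[15:12]=0x9: li/RI
  [11:9] rd=1 = bx
  [8:0] imm=323 = #323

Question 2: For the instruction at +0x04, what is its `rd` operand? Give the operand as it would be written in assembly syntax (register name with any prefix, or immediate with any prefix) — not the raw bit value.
@+04  big-endian(d2 00) = 0xd200
  top 4b → 0xd → pop [R]
  rd: (w>>9)&0x7=0x1 → bx

bx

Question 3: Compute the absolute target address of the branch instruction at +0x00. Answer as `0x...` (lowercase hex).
0xbb92

[00] 10 02 → 0x1002
  top 4b → 0x1 → bl [J]
  imm: (w>>0)&0xfff=0x2 → #2
  target = base 0xbb8e + off 0x00 + 2 + imm 2 = 0xbb92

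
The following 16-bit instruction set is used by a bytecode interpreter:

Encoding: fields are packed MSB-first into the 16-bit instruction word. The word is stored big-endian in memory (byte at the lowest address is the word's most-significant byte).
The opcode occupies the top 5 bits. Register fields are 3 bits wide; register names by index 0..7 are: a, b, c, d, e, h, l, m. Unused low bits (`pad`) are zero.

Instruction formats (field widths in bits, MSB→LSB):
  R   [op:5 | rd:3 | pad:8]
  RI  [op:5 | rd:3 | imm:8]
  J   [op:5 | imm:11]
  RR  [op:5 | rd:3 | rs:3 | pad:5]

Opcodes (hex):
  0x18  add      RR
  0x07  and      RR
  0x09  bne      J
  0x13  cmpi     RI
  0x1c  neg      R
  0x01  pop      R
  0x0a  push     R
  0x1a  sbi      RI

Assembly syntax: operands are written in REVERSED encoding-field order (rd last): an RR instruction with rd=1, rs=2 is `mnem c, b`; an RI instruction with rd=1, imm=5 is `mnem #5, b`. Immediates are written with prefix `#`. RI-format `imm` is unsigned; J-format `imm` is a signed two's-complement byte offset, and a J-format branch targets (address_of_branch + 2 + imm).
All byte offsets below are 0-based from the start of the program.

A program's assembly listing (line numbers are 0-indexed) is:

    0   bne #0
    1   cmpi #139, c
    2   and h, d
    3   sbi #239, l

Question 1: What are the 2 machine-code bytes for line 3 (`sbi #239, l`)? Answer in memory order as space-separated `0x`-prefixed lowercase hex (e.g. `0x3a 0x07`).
3. sbi fields op=0x1a:5|rd=6:3|imm=239:8 → word d6efh → d6 ef

0xd6 0xef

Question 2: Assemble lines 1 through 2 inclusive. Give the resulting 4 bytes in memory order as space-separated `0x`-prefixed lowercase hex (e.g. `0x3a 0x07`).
0x9a 0x8b 0x3b 0xa0

1. cmpi fields op=0x13:5|rd=2:3|imm=139:8 → word 9a8bh → 9a 8b
2. and fields op=0x7:5|rd=3:3|rs=5:3|pad=0:5 → word 3ba0h → 3b a0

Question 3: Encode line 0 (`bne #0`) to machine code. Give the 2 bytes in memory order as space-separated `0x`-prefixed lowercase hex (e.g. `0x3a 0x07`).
0x48 0x00

line 0 (bne): pack op=0x9:5|imm=0:11 = 0x4800; big→ 48 00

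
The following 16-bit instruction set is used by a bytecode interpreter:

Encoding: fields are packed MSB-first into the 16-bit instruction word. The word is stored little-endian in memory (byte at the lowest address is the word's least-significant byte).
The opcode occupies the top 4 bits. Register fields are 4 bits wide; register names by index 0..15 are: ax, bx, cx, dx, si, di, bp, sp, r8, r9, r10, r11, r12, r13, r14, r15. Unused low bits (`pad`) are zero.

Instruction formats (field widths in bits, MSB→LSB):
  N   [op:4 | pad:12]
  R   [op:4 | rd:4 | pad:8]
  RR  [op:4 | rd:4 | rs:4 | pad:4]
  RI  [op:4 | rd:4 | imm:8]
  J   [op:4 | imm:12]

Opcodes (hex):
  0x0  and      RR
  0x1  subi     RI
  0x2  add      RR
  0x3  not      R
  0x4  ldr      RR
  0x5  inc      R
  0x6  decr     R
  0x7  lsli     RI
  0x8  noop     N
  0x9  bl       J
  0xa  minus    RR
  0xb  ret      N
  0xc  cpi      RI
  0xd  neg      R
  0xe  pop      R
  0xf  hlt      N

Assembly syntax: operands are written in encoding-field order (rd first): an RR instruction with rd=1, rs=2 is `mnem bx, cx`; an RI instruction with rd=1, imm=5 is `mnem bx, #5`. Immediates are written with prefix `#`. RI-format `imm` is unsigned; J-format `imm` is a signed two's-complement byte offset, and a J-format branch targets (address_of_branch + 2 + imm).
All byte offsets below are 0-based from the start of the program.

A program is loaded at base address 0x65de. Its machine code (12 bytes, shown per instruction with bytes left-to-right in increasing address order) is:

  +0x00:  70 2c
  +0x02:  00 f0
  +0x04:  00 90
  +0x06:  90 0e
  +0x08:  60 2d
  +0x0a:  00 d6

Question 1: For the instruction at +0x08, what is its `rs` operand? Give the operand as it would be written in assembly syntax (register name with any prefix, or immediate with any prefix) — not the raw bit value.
+0x08: 60 2d ⇒ word 0x2d60 (little)
  top 4b → 0x2 → add [RR]
  [11:8] rd=13 = r13
  [7:4] rs=6 = bp

bp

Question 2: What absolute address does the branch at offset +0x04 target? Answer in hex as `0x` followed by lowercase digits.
[04] 00 90 → 0x9000
  top 4b → 0x9 → bl [J]
  [11:0] imm=0 = #0
  target = base 0x65de + off 0x04 + 2 + imm 0 = 0x65e4

0x65e4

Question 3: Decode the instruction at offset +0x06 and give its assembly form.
and r14, r9

[06] 90 0e → 0x0e90
  top 4b → 0x0 → and [RR]
  rd@[11:8]=0xe ⇒ r14
  rs@[7:4]=0x9 ⇒ r9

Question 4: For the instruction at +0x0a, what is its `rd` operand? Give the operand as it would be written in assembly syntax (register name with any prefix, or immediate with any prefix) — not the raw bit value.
[0a] 00 d6 → 0xd600
  opcode bits[15:12]=0xd: neg/R
  [11:8] rd=6 = bp

bp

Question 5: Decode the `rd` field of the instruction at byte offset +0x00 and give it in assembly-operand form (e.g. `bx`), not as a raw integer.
+0x00: 70 2c ⇒ word 0x2c70 (little)
  top 4b → 0x2 → add [RR]
  [11:8] rd=12 = r12
  [7:4] rs=7 = sp

r12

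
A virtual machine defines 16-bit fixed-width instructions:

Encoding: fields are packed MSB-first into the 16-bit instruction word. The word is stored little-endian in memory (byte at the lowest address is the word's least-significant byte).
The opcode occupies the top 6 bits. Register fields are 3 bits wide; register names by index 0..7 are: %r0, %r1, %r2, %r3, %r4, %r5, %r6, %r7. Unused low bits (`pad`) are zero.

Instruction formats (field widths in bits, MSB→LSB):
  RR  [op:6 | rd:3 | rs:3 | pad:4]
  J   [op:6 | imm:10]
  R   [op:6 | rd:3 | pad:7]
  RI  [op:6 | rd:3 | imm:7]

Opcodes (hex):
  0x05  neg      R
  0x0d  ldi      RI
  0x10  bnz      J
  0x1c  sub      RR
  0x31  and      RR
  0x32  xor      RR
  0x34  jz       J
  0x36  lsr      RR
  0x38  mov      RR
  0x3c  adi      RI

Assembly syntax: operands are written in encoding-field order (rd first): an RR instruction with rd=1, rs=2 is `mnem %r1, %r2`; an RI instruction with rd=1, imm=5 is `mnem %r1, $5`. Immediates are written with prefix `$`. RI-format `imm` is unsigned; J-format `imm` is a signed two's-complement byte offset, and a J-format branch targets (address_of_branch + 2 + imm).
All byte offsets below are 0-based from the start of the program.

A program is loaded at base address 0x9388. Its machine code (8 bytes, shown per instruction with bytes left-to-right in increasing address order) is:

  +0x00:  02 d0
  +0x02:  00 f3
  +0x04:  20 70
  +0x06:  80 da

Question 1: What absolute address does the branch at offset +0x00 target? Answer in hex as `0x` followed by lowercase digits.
0x938c

@+00  little-endian(02 d0) = 0xd002
  top 6b → 0x34 → jz [J]
  imm@[9:0]=0x2 ⇒ $2
  target = base 0x9388 + off 0x00 + 2 + imm 2 = 0x938c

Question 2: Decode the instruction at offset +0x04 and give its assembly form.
@+04  little-endian(20 70) = 0x7020
  op=0x7020>>10=0x1c ⇒ sub (RR)
  [9:7] rd=0 = %r0
  [6:4] rs=2 = %r2

sub %r0, %r2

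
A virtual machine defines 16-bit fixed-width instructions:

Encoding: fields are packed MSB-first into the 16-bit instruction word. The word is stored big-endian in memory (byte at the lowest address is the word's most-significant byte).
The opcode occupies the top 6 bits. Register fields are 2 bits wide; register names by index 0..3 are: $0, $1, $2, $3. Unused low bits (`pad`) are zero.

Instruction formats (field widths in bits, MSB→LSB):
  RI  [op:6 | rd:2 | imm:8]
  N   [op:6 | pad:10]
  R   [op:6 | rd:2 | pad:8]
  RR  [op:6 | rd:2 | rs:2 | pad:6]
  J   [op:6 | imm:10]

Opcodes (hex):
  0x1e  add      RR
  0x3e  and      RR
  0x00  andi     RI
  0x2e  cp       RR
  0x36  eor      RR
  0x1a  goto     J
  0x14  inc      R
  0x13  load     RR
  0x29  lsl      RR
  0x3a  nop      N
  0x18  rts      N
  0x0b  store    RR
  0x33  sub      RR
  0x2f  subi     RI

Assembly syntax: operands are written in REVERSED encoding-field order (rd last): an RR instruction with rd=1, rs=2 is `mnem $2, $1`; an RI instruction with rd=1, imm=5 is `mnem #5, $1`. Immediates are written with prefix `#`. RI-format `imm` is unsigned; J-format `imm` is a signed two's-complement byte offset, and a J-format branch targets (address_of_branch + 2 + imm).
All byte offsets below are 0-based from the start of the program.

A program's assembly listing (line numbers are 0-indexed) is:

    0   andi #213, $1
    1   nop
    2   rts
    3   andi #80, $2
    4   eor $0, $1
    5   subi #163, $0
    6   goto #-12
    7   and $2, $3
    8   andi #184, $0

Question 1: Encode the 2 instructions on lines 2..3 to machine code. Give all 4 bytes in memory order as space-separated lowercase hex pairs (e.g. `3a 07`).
L2: rts op=0x18:6|pad=0:10 ⇒ 0x6000 ⇒ big 60 00
L3: andi op=0x0:6|rd=2:2|imm=80:8 ⇒ 0x0250 ⇒ big 02 50

60 00 02 50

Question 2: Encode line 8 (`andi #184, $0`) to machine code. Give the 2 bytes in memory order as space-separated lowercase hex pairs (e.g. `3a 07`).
8. andi fields op=0x0:6|rd=0:2|imm=184:8 → word 00b8h → 00 b8

00 b8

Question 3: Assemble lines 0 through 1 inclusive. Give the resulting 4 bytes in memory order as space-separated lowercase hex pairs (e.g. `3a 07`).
L0: andi op=0x0:6|rd=1:2|imm=213:8 ⇒ 0x01d5 ⇒ big 01 d5
L1: nop op=0x3a:6|pad=0:10 ⇒ 0xe800 ⇒ big e8 00

01 d5 e8 00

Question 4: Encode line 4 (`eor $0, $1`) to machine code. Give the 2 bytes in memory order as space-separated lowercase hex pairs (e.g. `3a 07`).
line 4 (eor): pack op=0x36:6|rd=1:2|rs=0:2|pad=0:6 = 0xd900; big→ d9 00

d9 00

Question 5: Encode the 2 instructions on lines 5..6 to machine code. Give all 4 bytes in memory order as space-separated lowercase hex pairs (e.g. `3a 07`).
5. subi fields op=0x2f:6|rd=0:2|imm=163:8 → word bca3h → bc a3
6. goto fields op=0x1a:6|imm=-12:10 → word 6bf4h → 6b f4

bc a3 6b f4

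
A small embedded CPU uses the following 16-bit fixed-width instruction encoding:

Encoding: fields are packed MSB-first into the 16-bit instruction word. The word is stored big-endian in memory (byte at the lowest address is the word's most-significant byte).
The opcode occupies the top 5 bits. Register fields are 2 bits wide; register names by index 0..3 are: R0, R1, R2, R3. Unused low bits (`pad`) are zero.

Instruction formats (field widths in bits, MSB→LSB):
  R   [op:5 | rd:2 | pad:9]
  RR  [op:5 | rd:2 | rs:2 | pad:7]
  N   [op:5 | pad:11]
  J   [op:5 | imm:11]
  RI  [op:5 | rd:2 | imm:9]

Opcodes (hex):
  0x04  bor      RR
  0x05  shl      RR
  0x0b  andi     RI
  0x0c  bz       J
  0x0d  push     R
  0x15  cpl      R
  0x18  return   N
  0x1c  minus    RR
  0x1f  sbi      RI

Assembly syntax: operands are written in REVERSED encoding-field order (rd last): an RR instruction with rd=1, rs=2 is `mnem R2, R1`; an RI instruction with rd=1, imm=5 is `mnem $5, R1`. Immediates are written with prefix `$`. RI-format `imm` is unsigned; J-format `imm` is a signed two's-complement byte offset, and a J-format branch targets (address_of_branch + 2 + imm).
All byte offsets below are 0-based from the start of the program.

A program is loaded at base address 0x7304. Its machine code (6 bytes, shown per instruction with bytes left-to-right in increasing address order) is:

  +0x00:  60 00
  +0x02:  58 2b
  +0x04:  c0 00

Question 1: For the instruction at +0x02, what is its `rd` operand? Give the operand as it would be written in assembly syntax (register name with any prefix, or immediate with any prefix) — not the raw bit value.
R0

[02] 58 2b → 0x582b
  op=0x582b>>11=0xb ⇒ andi (RI)
  [10:9] rd=0 = R0
  [8:0] imm=43 = $43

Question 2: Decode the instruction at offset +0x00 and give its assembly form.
bz $0

+0x00: 60 00 ⇒ word 0x6000 (big)
  op=0x6000>>11=0xc ⇒ bz (J)
  imm@[10:0]=0x0 ⇒ $0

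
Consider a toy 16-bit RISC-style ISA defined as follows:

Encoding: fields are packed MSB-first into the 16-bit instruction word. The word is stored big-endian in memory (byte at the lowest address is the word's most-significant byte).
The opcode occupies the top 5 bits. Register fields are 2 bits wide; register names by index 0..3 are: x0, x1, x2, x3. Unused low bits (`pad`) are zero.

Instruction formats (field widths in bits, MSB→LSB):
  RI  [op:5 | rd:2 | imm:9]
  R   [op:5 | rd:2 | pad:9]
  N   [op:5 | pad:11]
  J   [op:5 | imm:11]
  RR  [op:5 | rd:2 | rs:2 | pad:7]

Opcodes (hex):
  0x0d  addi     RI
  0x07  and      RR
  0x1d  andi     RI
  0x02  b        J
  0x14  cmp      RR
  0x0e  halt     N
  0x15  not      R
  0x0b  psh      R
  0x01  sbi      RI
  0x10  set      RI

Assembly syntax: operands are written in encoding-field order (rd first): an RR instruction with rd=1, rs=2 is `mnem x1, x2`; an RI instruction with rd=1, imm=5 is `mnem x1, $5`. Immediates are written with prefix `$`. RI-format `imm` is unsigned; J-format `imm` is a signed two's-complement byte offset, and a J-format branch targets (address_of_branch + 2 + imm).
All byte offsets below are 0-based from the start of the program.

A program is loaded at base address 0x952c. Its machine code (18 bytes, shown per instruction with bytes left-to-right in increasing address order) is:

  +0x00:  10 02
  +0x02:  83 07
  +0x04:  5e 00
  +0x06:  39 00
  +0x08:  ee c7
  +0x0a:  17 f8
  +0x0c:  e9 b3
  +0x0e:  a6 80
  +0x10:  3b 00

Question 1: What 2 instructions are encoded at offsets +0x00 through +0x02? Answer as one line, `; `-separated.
+0x00: 10 02 ⇒ word 0x1002 (big)
  op=0x1002>>11=0x2 ⇒ b (J)
  imm: (w>>0)&0x7ff=0x2 → $2
+0x02: 83 07 ⇒ word 0x8307 (big)
  op=0x8307>>11=0x10 ⇒ set (RI)
  rd: (w>>9)&0x3=0x1 → x1
  imm: (w>>0)&0x1ff=0x107 → $263

b $2; set x1, $263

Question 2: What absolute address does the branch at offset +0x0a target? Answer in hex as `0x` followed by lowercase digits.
0x9530

@+0a  big-endian(17 f8) = 0x17f8
  op=0x17f8>>11=0x2 ⇒ b (J)
  [10:0] imm=2040 (s11→-8) = $-8
  target = base 0x952c + off 0x0a + 2 + imm -8 = 0x9530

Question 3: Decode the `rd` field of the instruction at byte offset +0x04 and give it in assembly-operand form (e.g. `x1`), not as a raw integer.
x3

@+04  big-endian(5e 00) = 0x5e00
  op=0x5e00>>11=0xb ⇒ psh (R)
  rd: (w>>9)&0x3=0x3 → x3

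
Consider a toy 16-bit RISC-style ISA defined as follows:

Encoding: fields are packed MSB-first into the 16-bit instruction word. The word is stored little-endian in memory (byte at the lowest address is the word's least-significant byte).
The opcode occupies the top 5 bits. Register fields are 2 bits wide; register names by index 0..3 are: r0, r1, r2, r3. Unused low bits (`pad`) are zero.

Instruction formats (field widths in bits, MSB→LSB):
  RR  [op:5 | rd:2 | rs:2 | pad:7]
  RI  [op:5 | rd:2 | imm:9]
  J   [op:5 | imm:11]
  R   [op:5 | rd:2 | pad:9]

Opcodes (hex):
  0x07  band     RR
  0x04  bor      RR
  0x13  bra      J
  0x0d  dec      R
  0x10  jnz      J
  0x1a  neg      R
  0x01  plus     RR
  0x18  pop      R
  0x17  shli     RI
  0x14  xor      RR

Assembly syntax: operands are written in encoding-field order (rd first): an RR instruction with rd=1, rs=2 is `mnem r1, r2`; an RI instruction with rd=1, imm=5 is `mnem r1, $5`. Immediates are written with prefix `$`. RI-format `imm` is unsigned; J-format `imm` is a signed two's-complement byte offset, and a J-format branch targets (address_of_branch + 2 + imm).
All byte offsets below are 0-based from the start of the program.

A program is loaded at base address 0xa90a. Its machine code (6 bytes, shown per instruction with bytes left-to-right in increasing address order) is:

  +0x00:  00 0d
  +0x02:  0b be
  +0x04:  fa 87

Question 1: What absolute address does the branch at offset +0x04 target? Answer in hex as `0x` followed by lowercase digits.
0xa90a

[04] fa 87 → 0x87fa
  op=0x87fa>>11=0x10 ⇒ jnz (J)
  imm@[10:0]=0x7fa (s11→-6) ⇒ $-6
  target = base 0xa90a + off 0x04 + 2 + imm -6 = 0xa90a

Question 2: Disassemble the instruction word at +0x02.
shli r3, $11

off 0x02: read 0b be as little → 0xbe0b
  top 5b → 0x17 → shli [RI]
  rd@[10:9]=0x3 ⇒ r3
  imm@[8:0]=0xb ⇒ $11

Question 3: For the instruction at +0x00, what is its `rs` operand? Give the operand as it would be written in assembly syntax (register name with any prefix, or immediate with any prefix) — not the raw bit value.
+0x00: 00 0d ⇒ word 0x0d00 (little)
  op=0x0d00>>11=0x1 ⇒ plus (RR)
  rd: (w>>9)&0x3=0x2 → r2
  rs: (w>>7)&0x3=0x2 → r2

r2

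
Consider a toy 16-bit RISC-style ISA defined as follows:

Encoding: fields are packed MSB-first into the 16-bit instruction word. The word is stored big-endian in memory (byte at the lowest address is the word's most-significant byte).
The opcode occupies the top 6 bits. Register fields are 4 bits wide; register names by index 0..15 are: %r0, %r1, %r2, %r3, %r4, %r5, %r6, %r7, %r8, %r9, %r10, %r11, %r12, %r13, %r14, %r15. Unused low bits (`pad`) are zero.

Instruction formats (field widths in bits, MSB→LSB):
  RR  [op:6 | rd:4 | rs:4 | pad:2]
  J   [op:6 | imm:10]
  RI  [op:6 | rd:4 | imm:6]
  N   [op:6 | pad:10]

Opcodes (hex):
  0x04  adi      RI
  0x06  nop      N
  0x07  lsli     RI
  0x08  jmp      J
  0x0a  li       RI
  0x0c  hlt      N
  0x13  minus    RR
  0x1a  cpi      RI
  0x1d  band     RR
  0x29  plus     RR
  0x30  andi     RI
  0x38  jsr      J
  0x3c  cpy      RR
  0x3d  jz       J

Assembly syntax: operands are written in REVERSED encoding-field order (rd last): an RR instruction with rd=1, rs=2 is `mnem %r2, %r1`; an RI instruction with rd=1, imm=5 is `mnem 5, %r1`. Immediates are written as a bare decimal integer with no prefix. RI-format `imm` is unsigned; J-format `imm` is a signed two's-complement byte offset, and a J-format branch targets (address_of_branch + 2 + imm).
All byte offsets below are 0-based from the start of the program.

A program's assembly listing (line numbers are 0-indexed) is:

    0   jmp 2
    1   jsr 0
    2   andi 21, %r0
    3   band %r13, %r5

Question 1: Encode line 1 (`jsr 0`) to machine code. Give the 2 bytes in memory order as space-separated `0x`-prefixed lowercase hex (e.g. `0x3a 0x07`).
0xe0 0x00

line 1 (jsr): pack op=0x38:6|imm=0:10 = 0xe000; big→ e0 00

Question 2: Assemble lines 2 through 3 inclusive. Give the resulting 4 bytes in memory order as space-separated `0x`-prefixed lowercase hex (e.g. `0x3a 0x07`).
line 2 (andi): pack op=0x30:6|rd=0:4|imm=21:6 = 0xc015; big→ c0 15
line 3 (band): pack op=0x1d:6|rd=5:4|rs=13:4|pad=0:2 = 0x7574; big→ 75 74

0xc0 0x15 0x75 0x74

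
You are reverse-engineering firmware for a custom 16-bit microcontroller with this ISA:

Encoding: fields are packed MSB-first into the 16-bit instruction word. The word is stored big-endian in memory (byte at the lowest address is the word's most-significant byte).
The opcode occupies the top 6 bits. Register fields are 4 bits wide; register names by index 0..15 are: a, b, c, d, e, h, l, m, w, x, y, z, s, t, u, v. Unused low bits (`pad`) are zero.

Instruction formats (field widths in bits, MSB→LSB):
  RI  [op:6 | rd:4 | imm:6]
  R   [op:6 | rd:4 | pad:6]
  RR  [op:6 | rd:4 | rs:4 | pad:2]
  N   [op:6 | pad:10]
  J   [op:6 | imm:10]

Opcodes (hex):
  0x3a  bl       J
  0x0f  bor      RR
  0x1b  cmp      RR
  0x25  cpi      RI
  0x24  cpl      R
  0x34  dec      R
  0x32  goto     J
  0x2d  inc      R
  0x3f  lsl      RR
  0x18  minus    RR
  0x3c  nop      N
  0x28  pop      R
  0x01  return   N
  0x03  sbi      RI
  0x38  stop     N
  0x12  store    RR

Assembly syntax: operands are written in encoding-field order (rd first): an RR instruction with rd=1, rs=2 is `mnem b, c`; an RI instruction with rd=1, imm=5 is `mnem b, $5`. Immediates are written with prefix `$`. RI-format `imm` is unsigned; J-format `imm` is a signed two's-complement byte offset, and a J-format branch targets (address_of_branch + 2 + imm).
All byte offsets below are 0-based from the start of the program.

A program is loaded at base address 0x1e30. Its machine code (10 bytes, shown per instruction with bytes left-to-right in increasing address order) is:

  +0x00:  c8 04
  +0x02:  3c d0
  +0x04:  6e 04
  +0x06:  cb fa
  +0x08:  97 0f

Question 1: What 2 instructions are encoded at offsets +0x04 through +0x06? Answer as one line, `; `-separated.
off 0x04: read 6e 04 as big → 0x6e04
  op=0x6e04>>10=0x1b ⇒ cmp (RR)
  rd@[9:6]=0x8 ⇒ w
  rs@[5:2]=0x1 ⇒ b
off 0x06: read cb fa as big → 0xcbfa
  op=0xcbfa>>10=0x32 ⇒ goto (J)
  imm@[9:0]=0x3fa (s10→-6) ⇒ $-6

cmp w, b; goto $-6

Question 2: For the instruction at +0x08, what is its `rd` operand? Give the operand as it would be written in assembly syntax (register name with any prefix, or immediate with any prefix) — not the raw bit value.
@+08  big-endian(97 0f) = 0x970f
  top 6b → 0x25 → cpi [RI]
  rd@[9:6]=0xc ⇒ s
  imm@[5:0]=0xf ⇒ $15

s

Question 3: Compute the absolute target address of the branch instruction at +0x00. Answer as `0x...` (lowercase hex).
0x1e36

off 0x00: read c8 04 as big → 0xc804
  op=0xc804>>10=0x32 ⇒ goto (J)
  [9:0] imm=4 = $4
  target = base 0x1e30 + off 0x00 + 2 + imm 4 = 0x1e36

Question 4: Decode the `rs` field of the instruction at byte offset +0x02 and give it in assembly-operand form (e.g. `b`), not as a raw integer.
off 0x02: read 3c d0 as big → 0x3cd0
  top 6b → 0xf → bor [RR]
  rd: (w>>6)&0xf=0x3 → d
  rs: (w>>2)&0xf=0x4 → e

e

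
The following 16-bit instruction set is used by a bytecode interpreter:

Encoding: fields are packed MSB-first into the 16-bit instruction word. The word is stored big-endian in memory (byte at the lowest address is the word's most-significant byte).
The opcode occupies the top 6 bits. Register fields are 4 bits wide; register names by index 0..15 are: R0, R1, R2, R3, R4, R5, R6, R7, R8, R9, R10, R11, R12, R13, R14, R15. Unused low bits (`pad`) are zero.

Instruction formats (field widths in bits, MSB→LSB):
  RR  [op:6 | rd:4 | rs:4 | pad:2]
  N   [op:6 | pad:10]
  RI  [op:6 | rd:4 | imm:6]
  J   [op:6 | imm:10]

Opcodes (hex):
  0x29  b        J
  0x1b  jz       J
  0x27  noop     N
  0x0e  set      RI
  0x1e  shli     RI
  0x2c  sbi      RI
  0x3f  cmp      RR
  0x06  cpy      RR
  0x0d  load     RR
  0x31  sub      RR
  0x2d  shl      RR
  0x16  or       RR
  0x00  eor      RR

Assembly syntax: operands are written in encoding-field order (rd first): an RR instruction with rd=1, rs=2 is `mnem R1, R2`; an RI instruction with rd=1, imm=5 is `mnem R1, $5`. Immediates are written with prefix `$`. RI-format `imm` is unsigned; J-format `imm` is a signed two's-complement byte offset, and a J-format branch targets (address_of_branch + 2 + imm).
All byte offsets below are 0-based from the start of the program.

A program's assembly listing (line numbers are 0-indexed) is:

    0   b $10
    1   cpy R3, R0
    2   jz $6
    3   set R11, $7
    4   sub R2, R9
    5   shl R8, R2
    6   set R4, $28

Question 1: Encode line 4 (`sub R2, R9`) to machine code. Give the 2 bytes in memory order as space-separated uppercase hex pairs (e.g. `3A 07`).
L4: sub op=0x31:6|rd=2:4|rs=9:4|pad=0:2 ⇒ 0xc4a4 ⇒ big c4 a4

C4 A4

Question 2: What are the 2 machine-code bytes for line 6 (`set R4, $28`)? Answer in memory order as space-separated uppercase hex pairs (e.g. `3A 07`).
39 1C

line 6 (set): pack op=0xe:6|rd=4:4|imm=28:6 = 0x391c; big→ 39 1c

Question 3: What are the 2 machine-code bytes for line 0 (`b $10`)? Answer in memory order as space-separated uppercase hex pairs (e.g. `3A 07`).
L0: b op=0x29:6|imm=10:10 ⇒ 0xa40a ⇒ big a4 0a

A4 0A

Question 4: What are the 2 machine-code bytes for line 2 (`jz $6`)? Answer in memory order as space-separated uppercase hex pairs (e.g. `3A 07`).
2. jz fields op=0x1b:6|imm=6:10 → word 6c06h → 6c 06

6C 06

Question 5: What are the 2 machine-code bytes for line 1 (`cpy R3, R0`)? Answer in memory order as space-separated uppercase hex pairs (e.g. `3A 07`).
1. cpy fields op=0x6:6|rd=3:4|rs=0:4|pad=0:2 → word 18c0h → 18 c0

18 C0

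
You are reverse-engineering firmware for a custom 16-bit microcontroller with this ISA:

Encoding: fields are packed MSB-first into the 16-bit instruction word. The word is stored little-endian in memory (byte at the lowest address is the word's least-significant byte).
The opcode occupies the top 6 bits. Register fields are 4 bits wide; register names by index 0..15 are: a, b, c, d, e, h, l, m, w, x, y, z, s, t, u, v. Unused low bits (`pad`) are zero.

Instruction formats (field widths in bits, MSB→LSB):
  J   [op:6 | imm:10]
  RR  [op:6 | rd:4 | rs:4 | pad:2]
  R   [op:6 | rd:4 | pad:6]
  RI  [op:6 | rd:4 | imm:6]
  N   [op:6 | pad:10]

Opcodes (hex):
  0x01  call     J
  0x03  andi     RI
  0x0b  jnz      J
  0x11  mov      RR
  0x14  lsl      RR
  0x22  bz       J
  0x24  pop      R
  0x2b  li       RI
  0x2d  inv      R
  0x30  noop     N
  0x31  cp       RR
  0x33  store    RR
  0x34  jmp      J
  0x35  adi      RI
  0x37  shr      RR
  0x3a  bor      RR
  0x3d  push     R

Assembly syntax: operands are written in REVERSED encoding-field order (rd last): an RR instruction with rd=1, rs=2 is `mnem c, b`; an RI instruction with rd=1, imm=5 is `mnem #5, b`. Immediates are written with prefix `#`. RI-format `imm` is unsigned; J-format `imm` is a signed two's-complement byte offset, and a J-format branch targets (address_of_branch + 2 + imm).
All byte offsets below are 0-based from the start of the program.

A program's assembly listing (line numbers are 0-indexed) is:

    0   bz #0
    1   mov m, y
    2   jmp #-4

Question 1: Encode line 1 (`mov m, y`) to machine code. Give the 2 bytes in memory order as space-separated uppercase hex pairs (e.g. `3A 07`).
line 1 (mov): pack op=0x11:6|rd=10:4|rs=7:4|pad=0:2 = 0x469c; little→ 9c 46

9C 46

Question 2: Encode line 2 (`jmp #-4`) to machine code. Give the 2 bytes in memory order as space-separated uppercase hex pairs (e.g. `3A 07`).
2. jmp fields op=0x34:6|imm=-4:10 → word d3fch → fc d3

FC D3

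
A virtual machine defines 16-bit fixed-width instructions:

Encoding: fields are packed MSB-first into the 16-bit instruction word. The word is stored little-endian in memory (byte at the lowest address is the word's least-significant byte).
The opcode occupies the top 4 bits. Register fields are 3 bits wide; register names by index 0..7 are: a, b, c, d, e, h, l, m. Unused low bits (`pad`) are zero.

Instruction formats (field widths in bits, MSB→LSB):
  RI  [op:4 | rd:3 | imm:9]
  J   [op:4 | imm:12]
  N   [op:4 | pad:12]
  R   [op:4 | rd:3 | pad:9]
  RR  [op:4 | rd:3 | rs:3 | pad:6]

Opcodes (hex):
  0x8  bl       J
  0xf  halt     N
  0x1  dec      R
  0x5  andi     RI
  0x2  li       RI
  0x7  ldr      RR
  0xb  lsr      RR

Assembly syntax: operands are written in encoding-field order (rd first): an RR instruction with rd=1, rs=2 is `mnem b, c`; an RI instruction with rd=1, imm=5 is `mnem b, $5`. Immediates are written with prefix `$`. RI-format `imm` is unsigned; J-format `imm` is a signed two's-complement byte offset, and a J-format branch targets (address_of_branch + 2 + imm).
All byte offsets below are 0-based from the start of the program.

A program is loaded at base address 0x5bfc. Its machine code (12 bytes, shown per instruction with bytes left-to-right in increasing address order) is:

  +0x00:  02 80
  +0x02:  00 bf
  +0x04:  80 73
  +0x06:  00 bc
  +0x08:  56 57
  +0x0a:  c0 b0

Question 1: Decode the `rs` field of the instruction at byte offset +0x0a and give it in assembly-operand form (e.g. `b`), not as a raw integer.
+0x0a: c0 b0 ⇒ word 0xb0c0 (little)
  top 4b → 0xb → lsr [RR]
  rd: (w>>9)&0x7=0x0 → a
  rs: (w>>6)&0x7=0x3 → d

d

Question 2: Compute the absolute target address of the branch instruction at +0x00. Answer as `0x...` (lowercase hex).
0x5c00

+0x00: 02 80 ⇒ word 0x8002 (little)
  top 4b → 0x8 → bl [J]
  imm: (w>>0)&0xfff=0x2 → $2
  target = base 0x5bfc + off 0x00 + 2 + imm 2 = 0x5c00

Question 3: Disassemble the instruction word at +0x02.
lsr m, e

+0x02: 00 bf ⇒ word 0xbf00 (little)
  opcode bits[15:12]=0xb: lsr/RR
  rd@[11:9]=0x7 ⇒ m
  rs@[8:6]=0x4 ⇒ e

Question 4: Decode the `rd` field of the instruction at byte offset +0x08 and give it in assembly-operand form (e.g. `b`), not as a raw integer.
d

+0x08: 56 57 ⇒ word 0x5756 (little)
  opcode bits[15:12]=0x5: andi/RI
  rd: (w>>9)&0x7=0x3 → d
  imm: (w>>0)&0x1ff=0x156 → $342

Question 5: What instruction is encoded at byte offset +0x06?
lsr l, a

@+06  little-endian(00 bc) = 0xbc00
  top 4b → 0xb → lsr [RR]
  [11:9] rd=6 = l
  [8:6] rs=0 = a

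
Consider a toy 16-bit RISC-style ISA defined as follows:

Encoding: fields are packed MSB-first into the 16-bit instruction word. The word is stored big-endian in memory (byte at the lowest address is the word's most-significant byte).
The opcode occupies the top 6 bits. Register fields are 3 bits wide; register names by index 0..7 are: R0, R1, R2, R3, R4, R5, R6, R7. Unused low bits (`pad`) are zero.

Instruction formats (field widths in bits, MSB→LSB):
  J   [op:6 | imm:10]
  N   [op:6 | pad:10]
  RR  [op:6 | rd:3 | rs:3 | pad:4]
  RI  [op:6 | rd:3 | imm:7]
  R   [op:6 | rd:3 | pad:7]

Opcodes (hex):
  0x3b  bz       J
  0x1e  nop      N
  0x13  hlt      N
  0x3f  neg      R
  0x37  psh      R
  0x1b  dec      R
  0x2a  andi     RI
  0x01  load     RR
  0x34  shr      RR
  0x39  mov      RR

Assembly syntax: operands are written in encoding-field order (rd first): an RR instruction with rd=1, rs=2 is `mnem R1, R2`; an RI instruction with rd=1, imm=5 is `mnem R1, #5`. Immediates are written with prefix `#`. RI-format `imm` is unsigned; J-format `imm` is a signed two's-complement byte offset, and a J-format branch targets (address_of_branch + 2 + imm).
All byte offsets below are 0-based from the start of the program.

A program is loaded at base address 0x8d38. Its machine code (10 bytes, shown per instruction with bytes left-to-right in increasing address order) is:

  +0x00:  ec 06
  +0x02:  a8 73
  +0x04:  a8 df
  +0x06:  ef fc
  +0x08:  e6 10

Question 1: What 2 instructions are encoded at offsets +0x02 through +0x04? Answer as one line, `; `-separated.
off 0x02: read a8 73 as big → 0xa873
  opcode bits[15:10]=0x2a: andi/RI
  rd: (w>>7)&0x7=0x0 → R0
  imm: (w>>0)&0x7f=0x73 → #115
off 0x04: read a8 df as big → 0xa8df
  opcode bits[15:10]=0x2a: andi/RI
  rd: (w>>7)&0x7=0x1 → R1
  imm: (w>>0)&0x7f=0x5f → #95

andi R0, #115; andi R1, #95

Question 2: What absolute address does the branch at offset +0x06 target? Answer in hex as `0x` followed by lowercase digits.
@+06  big-endian(ef fc) = 0xeffc
  top 6b → 0x3b → bz [J]
  imm: (w>>0)&0x3ff=0x3fc (s10→-4) → #-4
  target = base 0x8d38 + off 0x06 + 2 + imm -4 = 0x8d3c

0x8d3c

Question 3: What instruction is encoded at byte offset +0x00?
@+00  big-endian(ec 06) = 0xec06
  op=0xec06>>10=0x3b ⇒ bz (J)
  [9:0] imm=6 = #6

bz #6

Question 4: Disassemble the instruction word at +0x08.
mov R4, R1

off 0x08: read e6 10 as big → 0xe610
  opcode bits[15:10]=0x39: mov/RR
  rd@[9:7]=0x4 ⇒ R4
  rs@[6:4]=0x1 ⇒ R1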